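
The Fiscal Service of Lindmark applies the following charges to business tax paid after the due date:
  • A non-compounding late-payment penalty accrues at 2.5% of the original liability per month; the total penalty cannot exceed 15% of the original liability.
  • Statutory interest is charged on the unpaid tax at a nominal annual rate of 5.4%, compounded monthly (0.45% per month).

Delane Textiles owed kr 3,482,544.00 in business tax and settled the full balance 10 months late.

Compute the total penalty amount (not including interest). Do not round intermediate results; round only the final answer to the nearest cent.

kr 522,381.60

Penalty (uncapped): 10 × 2.5% × kr 3,482,544.00 = kr 870,636.00; cap = 15% × kr 3,482,544.00 = kr 522,381.60 → penalty = kr 522,381.60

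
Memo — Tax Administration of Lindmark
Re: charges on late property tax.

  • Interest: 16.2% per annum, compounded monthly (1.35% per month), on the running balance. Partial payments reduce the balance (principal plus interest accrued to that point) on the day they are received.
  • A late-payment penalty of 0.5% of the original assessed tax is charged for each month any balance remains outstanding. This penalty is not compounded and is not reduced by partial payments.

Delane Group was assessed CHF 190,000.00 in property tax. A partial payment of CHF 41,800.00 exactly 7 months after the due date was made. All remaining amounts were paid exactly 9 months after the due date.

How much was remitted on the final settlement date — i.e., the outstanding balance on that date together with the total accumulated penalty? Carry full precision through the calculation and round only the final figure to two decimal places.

CHF 179,985.45

Balance at month 7: CHF 190,000.0000 × (1 + 0.0135)^7 = CHF 208,698.7617…
After CHF 41,800.00 payment: CHF 208,698.7617… − CHF 41,800.00 = CHF 166,898.7617…
Balance at month 9: CHF 166,898.7617… × (1 + 0.0135)^2 = CHF 171,435.4455…
Penalty: 9 × 0.5% × CHF 190,000.00 = CHF 8,550.00
Final settlement = outstanding balance + penalty = CHF 171,435.4455… + CHF 8,550.00 = CHF 179,985.45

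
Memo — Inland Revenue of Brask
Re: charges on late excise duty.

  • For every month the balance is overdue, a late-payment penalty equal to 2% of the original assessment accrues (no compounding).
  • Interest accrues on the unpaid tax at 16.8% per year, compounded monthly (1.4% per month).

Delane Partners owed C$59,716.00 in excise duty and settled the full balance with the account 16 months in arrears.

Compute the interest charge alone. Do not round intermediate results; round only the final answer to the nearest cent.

Interest: C$59,716.00 × ((1 + 0.014)^16 − 1) = C$59,716.00 × 0.2491290… = C$14,876.9854…

C$14,876.99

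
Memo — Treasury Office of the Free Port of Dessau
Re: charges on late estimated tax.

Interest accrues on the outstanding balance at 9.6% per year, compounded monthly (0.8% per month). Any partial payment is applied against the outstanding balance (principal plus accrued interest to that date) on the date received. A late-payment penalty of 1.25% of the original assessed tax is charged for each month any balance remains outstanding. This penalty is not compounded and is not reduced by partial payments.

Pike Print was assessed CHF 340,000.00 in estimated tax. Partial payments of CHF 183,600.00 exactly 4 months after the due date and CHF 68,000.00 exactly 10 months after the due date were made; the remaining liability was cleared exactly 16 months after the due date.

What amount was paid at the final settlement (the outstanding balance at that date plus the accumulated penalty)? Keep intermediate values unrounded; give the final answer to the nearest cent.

Balance at month 4: CHF 340,000.0000 × (1 + 0.008)^4 = CHF 351,011.2577…
After CHF 183,600.00 payment: CHF 351,011.2577… − CHF 183,600.00 = CHF 167,411.2577…
Balance at month 10: CHF 167,411.2577… × (1 + 0.008)^6 = CHF 175,609.4375…
After CHF 68,000.00 payment: CHF 175,609.4375… − CHF 68,000.00 = CHF 107,609.4375…
Balance at month 16: CHF 107,609.4375… × (1 + 0.008)^6 = CHF 112,879.1041…
Penalty: 16 × 1.25% × CHF 340,000.00 = CHF 68,000.00
Final settlement = outstanding balance + penalty = CHF 112,879.1041… + CHF 68,000.00 = CHF 180,879.10

CHF 180,879.10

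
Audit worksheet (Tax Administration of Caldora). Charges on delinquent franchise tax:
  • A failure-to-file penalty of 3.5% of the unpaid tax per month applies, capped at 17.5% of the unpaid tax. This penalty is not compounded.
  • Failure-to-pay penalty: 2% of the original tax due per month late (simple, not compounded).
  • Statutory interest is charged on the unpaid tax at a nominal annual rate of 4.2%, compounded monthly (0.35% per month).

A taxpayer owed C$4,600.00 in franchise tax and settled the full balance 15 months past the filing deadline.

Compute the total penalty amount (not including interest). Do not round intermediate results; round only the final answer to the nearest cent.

C$2,185.00

Failure-to-file: 15 × 3.5% × C$4,600.00 = C$2,415.00, capped at 17.5% × C$4,600.00 = C$805.00
Failure-to-pay penalty: 15 × 2% × C$4,600.00 = C$1,380.00
Total penalty = C$805.00 + C$1,380.00 = C$2,185.00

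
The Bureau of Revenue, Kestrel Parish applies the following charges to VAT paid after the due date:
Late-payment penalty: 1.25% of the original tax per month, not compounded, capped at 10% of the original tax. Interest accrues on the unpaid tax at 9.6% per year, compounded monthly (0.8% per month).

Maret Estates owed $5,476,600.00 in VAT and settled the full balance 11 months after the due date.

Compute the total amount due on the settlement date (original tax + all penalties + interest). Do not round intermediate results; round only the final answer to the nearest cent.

Penalty (uncapped): 11 × 1.25% × $5,476,600.00 = $753,032.50; cap = 10% × $5,476,600.00 = $547,660.00 → penalty = $547,660.00
Interest: $5,476,600.00 × ((1 + 0.008)^11 − 1) = $5,476,600.00 × 0.0916058… = $501,688.5814…
Total = $5,476,600.00 + $547,660.0000 + $501,688.5814… = $6,525,948.58

$6,525,948.58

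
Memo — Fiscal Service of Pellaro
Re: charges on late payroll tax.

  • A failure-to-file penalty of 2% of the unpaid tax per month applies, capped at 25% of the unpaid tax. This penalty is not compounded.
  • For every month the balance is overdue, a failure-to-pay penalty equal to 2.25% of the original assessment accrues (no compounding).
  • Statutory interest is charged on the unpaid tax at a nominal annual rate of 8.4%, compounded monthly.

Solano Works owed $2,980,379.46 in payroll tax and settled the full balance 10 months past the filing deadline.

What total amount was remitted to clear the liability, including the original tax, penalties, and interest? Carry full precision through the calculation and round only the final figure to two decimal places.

Failure-to-file: 10 × 2% × $2,980,379.46 = $596,075.89… (under the 25% cap)
Failure-to-pay penalty: 10 × 2.25% × $2,980,379.46 = $670,585.38…
Interest (8.4%/yr ÷ 12 = 0.7%/month): $2,980,379.46 × ((1 + 0.007)^10 − 1) = $215,322.4868…
Total = $2,980,379.46 + $1,266,661.2705 + $215,322.4868… = $4,462,363.22

$4,462,363.22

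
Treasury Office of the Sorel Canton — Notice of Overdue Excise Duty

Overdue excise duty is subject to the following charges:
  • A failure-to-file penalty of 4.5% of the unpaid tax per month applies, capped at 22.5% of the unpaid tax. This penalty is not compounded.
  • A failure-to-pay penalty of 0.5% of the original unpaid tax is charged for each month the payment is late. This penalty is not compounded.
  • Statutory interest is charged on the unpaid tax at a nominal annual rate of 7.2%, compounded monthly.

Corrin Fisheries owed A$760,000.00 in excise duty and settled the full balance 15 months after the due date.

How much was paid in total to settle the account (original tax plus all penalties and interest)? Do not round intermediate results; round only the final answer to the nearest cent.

Failure-to-file: 15 × 4.5% × A$760,000.00 = A$513,000.00, capped at 22.5% × A$760,000.00 = A$171,000.00
Failure-to-pay penalty = 0.5% × A$760,000.00 × 15 mo = A$57,000.00
Interest (7.2%/yr ÷ 12 = 0.6%/month): A$760,000.00 × ((1 + 0.006)^15 − 1) = A$71,348.8552…
Total = A$760,000.00 + A$228,000.0000 + A$71,348.8552… = A$1,059,348.86

A$1,059,348.86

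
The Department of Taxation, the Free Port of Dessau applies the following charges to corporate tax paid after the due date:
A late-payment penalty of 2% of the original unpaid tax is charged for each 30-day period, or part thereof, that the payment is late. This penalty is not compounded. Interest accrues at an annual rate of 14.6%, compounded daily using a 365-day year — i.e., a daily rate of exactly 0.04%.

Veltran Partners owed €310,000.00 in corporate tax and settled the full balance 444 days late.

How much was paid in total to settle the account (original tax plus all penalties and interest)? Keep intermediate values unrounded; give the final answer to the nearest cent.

Penalty periods: ⌈444/30⌉ = 15; penalty = 15 × 2% × €310,000.00 = €93,000.00
Interest: €310,000.00 × ((1 + 0.0004)^444 − 1) = €310,000.00 × 0.19430508… = €60,234.5734…
Total = €310,000.00 + €93,000.0000 + €60,234.5734… = €463,234.57

€463,234.57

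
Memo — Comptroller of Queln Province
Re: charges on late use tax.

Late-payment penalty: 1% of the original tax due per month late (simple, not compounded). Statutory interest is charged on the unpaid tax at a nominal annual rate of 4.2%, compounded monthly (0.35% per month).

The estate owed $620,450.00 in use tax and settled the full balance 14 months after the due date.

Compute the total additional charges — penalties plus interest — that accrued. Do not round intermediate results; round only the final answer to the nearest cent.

Late-payment penalty = 1% × $620,450.00 × 14 mo = $86,863.00
Interest: $620,450.00 × ((1 + 0.0035)^14 − 1) = $620,450.00 × 0.0501305… = $31,103.4735…
Penalties + interest = $86,863.0000 + $31,103.4735… = $117,966.47

$117,966.47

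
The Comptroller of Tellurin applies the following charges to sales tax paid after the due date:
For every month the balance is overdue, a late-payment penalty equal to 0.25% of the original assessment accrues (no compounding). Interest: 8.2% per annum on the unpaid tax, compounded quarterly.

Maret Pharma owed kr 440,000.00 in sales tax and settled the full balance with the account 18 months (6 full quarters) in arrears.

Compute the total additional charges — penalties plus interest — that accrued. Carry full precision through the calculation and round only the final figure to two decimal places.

kr 76,770.64

Late-payment penalty: 18 × 0.25% × kr 440,000.00 = kr 19,800.00
Interest (8.2%/yr ÷ 4 = 2.05%/quarter): kr 440,000.00 × ((1 + 0.0205)^6 − 1) = kr 56,970.6383…
Penalties + interest = kr 19,800.0000 + kr 56,970.6383… = kr 76,770.64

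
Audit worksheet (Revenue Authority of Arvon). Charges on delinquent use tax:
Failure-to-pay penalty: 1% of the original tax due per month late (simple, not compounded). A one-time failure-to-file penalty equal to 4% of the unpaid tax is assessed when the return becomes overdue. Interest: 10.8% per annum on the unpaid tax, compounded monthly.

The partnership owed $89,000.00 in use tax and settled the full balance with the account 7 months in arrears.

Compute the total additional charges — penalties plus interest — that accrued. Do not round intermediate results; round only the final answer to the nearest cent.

$15,550.68

Failure-to-file penalty: 4% × $89,000.00 = $3,560.00
Failure-to-pay penalty = 1% × $89,000.00 × 7 mo = $6,230.00
Interest (10.8%/yr ÷ 12 = 0.9%/month): $89,000.00 × ((1 + 0.009)^7 − 1) = $5,760.6804…
Penalties + interest = $9,790.0000 + $5,760.6804… = $15,550.68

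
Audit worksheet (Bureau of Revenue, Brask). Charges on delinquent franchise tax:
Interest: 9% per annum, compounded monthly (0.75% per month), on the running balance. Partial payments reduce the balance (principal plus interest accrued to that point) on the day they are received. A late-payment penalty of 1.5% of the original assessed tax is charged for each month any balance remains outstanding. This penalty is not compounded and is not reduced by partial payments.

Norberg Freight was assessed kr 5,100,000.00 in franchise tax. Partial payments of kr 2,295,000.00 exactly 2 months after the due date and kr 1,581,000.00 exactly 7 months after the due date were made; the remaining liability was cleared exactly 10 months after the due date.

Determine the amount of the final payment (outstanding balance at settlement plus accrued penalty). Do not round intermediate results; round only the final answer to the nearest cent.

kr 2,207,461.67

Balance at month 2: kr 5,100,000.0000 × (1 + 0.0075)^2 = kr 5,176,786.8750
After kr 2,295,000.00 payment: kr 5,176,786.8750 − kr 2,295,000.00 = kr 2,881,786.8750
Balance at month 7: kr 2,881,786.8750 × (1 + 0.0075)^5 = kr 2,991,487.0911…
After kr 1,581,000.00 payment: kr 2,991,487.0911… − kr 1,581,000.00 = kr 1,410,487.0911…
Balance at month 10: kr 1,410,487.0911… × (1 + 0.0075)^3 = kr 1,442,461.6654…
Penalty: 10 × 1.5% × kr 5,100,000.00 = kr 765,000.00
Final settlement = outstanding balance + penalty = kr 1,442,461.6654… + kr 765,000.00 = kr 2,207,461.67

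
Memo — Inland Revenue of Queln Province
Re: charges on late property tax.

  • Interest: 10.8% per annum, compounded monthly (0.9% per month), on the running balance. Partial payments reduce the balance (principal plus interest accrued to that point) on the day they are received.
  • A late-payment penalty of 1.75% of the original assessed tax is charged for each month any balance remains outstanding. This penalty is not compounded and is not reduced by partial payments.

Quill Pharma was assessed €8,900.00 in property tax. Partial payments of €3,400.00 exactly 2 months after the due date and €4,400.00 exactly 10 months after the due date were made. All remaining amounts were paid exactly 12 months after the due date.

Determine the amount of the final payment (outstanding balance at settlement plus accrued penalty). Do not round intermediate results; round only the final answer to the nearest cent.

Balance at month 2: €8,900.0000 × (1 + 0.009)^2 = €9,060.9209
After €3,400.00 payment: €9,060.9209 − €3,400.00 = €5,660.9209
Balance at month 10: €5,660.9209 × (1 + 0.009)^8 = €6,081.5799…
After €4,400.00 payment: €6,081.5799… − €4,400.00 = €1,681.5799…
Balance at month 12: €1,681.5799… × (1 + 0.009)^2 = €1,711.9845…
Penalty: 12 × 1.75% × €8,900.00 = €1,869.00
Final settlement = outstanding balance + penalty = €1,711.9845… + €1,869.00 = €3,580.98

€3,580.98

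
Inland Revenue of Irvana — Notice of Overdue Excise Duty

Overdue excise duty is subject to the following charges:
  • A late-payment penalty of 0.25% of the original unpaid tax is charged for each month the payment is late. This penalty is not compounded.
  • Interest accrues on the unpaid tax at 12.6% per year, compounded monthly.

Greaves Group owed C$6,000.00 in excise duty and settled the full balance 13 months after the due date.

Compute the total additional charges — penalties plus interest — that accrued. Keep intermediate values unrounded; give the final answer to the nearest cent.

C$1,067.64

Late-payment penalty: 13 × 0.25% × C$6,000.00 = C$195.00
Interest (12.6%/yr ÷ 12 = 1.05%/month): C$6,000.00 × ((1 + 0.0105)^13 − 1) = C$872.6366…
Penalties + interest = C$195.0000 + C$872.6366… = C$1,067.64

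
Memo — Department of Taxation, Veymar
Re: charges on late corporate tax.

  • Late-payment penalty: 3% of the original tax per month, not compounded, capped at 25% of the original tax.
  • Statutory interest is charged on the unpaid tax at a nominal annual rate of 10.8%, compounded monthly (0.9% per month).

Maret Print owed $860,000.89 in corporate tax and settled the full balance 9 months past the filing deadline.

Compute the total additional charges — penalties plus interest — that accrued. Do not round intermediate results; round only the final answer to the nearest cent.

$287,221.44

Penalty (uncapped): 9 × 3% × $860,000.89 = $232,200.24…; cap = 25% × $860,000.89 = $215,000.22… → penalty = $215,000.22…
Interest: $860,000.89 × ((1 + 0.009)^9 − 1) = $860,000.89 × 0.0839781… = $72,221.2151…
Penalties + interest = $215,000.2225 + $72,221.2151… = $287,221.44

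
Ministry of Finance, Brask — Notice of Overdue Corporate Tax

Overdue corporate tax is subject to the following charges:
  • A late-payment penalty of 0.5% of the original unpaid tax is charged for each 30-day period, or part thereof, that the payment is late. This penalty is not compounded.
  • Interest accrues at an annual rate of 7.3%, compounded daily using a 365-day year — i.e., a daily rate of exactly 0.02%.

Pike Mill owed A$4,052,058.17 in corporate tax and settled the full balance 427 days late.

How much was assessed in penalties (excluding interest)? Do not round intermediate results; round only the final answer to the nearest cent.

Penalty periods: ⌈427/30⌉ = 15; penalty = 15 × 0.5% × A$4,052,058.17 = A$303,904.36…

A$303,904.36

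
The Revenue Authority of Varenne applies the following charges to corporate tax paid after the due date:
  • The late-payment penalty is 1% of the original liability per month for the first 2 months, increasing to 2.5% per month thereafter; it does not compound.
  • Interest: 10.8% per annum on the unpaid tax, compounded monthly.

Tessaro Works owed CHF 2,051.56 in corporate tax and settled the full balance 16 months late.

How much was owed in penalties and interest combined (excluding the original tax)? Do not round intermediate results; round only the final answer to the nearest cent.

CHF 1,075.31

Penalty, months 1–2: 2 × 1% × CHF 2,051.56 = CHF 41.03…
Penalty, months 3–16: 14 × 2.5% × CHF 2,051.56 = CHF 718.05…
Interest (10.8%/yr ÷ 12 = 0.9%/month): CHF 2,051.56 × ((1 + 0.009)^16 − 1) = CHF 316.2284…
Penalties + interest = CHF 759.0772 + CHF 316.2284… = CHF 1,075.31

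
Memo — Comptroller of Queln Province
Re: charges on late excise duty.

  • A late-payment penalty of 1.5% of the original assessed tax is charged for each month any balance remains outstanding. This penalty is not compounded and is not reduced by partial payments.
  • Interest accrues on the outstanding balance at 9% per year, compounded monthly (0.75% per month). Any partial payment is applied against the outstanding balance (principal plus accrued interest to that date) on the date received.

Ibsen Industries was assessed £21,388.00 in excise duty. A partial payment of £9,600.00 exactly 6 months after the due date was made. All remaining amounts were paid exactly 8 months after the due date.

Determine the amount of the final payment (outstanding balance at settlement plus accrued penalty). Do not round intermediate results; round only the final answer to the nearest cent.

£15,527.50

Balance at month 6: £21,388.0000 × (1 + 0.0075)^6 = £22,368.6876…
After £9,600.00 payment: £22,368.6876… − £9,600.00 = £12,768.6876…
Balance at month 8: £12,768.6876… × (1 + 0.0075)^2 = £12,960.9362…
Penalty: 8 × 1.5% × £21,388.00 = £2,566.56
Final settlement = outstanding balance + penalty = £12,960.9362… + £2,566.56 = £15,527.50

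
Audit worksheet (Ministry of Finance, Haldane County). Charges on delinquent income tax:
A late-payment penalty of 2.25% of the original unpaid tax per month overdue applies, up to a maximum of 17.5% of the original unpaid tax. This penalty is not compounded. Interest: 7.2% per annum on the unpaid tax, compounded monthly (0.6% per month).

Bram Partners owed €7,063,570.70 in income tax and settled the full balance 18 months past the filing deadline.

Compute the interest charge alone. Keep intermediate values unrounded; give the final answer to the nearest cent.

€803,045.27

Interest: €7,063,570.70 × ((1 + 0.006)^18 − 1) = €7,063,570.70 × 0.1136883… = €803,045.2689…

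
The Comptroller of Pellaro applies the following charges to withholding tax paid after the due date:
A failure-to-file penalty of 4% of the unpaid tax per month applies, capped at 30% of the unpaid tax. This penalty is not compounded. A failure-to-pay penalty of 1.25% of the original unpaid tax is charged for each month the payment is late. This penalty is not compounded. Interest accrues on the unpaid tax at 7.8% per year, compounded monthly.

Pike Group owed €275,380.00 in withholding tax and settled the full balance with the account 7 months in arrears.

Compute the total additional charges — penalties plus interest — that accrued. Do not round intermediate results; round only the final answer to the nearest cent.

€113,978.94

Failure-to-file: 7 × 4% × €275,380.00 = €77,106.40 (under the 30% cap)
Failure-to-pay penalty: 7 × 1.25% × €275,380.00 = €24,095.75
Interest (7.8%/yr ÷ 12 = 0.65%/month): €275,380.00 × ((1 + 0.0065)^7 − 1) = €12,776.7851…
Penalties + interest = €101,202.1500 + €12,776.7851… = €113,978.94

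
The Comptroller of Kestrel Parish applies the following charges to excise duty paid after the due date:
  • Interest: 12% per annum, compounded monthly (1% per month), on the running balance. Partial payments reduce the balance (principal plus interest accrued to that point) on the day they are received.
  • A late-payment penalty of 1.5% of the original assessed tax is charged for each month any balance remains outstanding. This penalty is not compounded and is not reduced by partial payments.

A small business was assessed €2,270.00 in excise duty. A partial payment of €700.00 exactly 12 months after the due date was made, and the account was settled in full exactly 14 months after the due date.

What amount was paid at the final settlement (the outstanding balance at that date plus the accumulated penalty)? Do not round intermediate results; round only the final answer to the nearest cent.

€2,371.94

Balance at month 12: €2,270.0000 × (1 + 0.01)^12 = €2,557.8928…
After €700.00 payment: €2,557.8928… − €700.00 = €1,857.8928…
Balance at month 14: €1,857.8928… × (1 + 0.01)^2 = €1,895.2365…
Penalty: 14 × 1.5% × €2,270.00 = €476.70
Final settlement = outstanding balance + penalty = €1,895.2365… + €476.70 = €2,371.94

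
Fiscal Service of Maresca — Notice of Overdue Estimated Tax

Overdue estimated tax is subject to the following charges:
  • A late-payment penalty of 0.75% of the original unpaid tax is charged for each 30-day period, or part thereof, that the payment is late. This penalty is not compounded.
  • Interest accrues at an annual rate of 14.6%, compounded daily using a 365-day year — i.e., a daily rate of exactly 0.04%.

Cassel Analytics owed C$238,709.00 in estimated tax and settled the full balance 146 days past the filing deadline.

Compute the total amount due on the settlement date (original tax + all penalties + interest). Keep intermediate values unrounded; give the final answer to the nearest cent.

C$262,013.35

Penalty periods: ⌈146/30⌉ = 5; penalty = 5 × 0.75% × C$238,709.00 = C$8,951.59…
Interest: C$238,709.00 × ((1 + 0.0004)^146 − 1) = C$238,709.00 × 0.06012659… = C$14,352.7576…
Total = C$238,709.00 + C$8,951.5875 + C$14,352.7576… = C$262,013.35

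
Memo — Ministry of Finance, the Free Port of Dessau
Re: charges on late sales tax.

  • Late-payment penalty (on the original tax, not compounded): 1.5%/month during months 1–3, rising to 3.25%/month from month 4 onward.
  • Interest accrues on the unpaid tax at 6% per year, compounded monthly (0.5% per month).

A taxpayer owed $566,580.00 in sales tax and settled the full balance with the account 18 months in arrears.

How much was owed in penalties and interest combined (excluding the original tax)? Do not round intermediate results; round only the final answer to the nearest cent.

Penalty, months 1–3: 3 × 1.5% × $566,580.00 = $25,496.10
Penalty, months 4–18: 15 × 3.25% × $566,580.00 = $276,207.75
Interest: $566,580.00 × ((1 + 0.005)^18 − 1) = $566,580.00 × 0.0939289… = $53,218.2586…
Penalties + interest = $301,703.8500 + $53,218.2586… = $354,922.11

$354,922.11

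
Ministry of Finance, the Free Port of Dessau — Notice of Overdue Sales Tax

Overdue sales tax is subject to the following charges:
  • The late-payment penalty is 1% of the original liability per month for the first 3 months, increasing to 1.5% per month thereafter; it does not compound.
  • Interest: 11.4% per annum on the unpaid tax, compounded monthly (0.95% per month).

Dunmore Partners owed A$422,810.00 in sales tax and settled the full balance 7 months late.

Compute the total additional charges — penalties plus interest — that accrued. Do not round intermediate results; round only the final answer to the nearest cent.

A$66,983.90

Penalty, months 1–3: 3 × 1% × A$422,810.00 = A$12,684.30
Penalty, months 4–7: 4 × 1.5% × A$422,810.00 = A$25,368.60
Interest: A$422,810.00 × ((1 + 0.0095)^7 − 1) = A$422,810.00 × 0.0684255… = A$28,931.0046…
Penalties + interest = A$38,052.9000 + A$28,931.0046… = A$66,983.90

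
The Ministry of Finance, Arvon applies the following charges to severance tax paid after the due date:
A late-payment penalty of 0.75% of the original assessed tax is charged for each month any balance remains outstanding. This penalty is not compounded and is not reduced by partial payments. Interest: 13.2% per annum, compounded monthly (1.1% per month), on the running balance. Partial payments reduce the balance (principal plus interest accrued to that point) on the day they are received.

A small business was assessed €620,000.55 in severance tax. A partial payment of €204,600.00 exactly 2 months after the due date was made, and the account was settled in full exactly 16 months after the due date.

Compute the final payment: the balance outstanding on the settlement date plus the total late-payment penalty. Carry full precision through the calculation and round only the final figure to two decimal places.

Balance at month 2: €620,000.5500 × (1 + 0.011)^2 = €633,715.5822…
After €204,600.00 payment: €633,715.5822… − €204,600.00 = €429,115.5822…
Balance at month 16: €429,115.5822… × (1 + 0.011)^14 = €500,138.7028…
Penalty: 16 × 0.75% × €620,000.55 = €74,400.07…
Final settlement = outstanding balance + penalty = €500,138.7028… + €74,400.07… = €574,538.77

€574,538.77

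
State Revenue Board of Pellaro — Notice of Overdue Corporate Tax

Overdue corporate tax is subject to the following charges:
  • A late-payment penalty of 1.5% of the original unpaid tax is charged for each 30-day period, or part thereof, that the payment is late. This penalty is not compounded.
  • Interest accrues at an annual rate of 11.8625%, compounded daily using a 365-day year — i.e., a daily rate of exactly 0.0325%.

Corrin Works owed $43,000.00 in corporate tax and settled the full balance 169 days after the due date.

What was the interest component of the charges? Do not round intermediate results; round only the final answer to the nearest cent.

Interest: $43,000.00 × ((1 + 0.000325)^169 − 1) = $43,000.00 × 0.05645195… = $2,427.4338…

$2,427.43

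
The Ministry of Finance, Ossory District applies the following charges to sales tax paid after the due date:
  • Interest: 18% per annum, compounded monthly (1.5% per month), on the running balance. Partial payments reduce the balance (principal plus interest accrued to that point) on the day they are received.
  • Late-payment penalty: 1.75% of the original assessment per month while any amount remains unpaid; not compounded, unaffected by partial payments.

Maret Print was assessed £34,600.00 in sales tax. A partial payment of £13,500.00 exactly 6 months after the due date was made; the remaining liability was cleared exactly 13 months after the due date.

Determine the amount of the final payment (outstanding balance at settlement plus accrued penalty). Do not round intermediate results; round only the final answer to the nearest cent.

£34,877.51

Balance at month 6: £34,600.0000 × (1 + 0.015)^6 = £37,833.1369…
After £13,500.00 payment: £37,833.1369… − £13,500.00 = £24,333.1369…
Balance at month 13: £24,333.1369… × (1 + 0.015)^7 = £27,006.0082…
Penalty: 13 × 1.75% × £34,600.00 = £7,871.50
Final settlement = outstanding balance + penalty = £27,006.0082… + £7,871.50 = £34,877.51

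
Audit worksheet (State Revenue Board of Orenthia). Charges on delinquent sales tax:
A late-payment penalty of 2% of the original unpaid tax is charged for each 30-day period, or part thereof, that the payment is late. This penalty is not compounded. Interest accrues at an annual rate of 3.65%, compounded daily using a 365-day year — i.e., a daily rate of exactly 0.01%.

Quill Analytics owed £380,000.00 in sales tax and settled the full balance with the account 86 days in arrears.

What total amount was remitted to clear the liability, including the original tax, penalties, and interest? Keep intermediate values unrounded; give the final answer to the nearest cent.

Penalty periods: ⌈86/30⌉ = 3; penalty = 3 × 2% × £380,000.00 = £22,800.00
Interest: £380,000.00 × ((1 + 0.0001)^86 − 1) = £380,000.00 × 0.00863665… = £3,281.9280…
Total = £380,000.00 + £22,800.0000 + £3,281.9280… = £406,081.93

£406,081.93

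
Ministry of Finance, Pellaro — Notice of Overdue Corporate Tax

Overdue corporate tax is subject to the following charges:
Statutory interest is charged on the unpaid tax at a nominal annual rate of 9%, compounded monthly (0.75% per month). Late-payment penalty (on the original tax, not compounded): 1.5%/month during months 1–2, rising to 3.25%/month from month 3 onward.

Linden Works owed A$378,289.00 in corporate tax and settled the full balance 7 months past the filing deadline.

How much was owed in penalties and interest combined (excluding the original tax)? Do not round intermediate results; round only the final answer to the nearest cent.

Penalty, months 1–2: 2 × 1.5% × A$378,289.00 = A$11,348.67
Penalty, months 3–7: 5 × 3.25% × A$378,289.00 = A$61,471.96…
Interest: A$378,289.00 × ((1 + 0.0075)^7 − 1) = A$378,289.00 × 0.0536961… = A$20,312.6541…
Penalties + interest = A$72,820.6325 + A$20,312.6541… = A$93,133.29

A$93,133.29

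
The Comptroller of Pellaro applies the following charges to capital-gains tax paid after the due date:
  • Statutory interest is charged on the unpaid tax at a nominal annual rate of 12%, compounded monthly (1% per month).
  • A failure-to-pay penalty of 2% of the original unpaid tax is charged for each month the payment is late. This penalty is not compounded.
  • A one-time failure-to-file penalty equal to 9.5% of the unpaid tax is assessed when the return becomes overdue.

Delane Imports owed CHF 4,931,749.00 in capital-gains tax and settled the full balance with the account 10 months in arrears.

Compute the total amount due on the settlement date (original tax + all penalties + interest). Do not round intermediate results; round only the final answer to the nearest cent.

CHF 6,902,585.02

Failure-to-file penalty: 9.5% × CHF 4,931,749.00 = CHF 468,516.16…
Failure-to-pay penalty: 10 × 2% × CHF 4,931,749.00 = CHF 986,349.80
Interest: CHF 4,931,749.00 × ((1 + 0.01)^10 − 1) = CHF 4,931,749.00 × 0.1046221… = CHF 515,970.0624…
Total = CHF 4,931,749.00 + CHF 1,454,865.9550 + CHF 515,970.0624… = CHF 6,902,585.02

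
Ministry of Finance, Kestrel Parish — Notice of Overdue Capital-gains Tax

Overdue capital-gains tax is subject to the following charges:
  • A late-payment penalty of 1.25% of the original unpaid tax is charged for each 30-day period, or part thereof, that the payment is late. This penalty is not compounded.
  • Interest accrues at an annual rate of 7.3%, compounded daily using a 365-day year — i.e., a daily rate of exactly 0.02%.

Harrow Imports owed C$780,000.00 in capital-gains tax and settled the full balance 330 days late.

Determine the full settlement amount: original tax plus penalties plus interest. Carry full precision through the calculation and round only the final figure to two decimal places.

C$940,461.34

Penalty periods: ⌈330/30⌉ = 11; penalty = 11 × 1.25% × C$780,000.00 = C$107,250.00
Interest: C$780,000.00 × ((1 + 0.0002)^330 − 1) = C$780,000.00 × 0.06821967… = C$53,211.3409…
Total = C$780,000.00 + C$107,250.0000 + C$53,211.3409… = C$940,461.34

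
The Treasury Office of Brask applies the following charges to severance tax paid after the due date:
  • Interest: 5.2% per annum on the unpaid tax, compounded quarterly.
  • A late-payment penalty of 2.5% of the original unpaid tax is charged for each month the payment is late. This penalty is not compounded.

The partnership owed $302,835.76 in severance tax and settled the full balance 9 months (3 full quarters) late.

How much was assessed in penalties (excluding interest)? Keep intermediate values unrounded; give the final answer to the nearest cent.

Late-payment penalty = 2.5% × $302,835.76 × 9 mo = $68,138.05…

$68,138.05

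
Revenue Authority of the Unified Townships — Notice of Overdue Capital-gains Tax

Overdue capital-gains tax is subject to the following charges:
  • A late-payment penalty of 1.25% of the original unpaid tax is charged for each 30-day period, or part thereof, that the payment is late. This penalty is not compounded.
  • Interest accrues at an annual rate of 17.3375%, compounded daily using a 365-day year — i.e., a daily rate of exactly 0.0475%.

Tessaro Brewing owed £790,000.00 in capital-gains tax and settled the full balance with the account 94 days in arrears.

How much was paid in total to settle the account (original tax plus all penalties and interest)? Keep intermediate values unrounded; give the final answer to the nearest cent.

Penalty periods: ⌈94/30⌉ = 4; penalty = 4 × 1.25% × £790,000.00 = £39,500.00
Interest: £790,000.00 × ((1 + 0.000475)^94 − 1) = £790,000.00 × 0.04565073… = £36,064.0761…
Total = £790,000.00 + £39,500.0000 + £36,064.0761… = £865,564.08

£865,564.08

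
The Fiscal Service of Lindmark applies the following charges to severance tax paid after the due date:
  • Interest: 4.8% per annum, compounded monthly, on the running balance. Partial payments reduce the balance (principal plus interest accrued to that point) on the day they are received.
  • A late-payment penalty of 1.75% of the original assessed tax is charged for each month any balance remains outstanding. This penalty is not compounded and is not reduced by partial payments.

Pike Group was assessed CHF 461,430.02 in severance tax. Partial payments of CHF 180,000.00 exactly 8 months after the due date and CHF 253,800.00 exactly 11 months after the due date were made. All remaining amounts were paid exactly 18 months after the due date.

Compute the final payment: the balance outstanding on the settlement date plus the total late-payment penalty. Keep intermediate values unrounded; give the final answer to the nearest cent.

CHF 192,834.24

Monthly rate = 4.8% ÷ 12 = 0.4%
Balance at month 8: CHF 461,430.0200 × (1 + 0.004)^8 = CHF 476,404.1633…
After CHF 180,000.00 payment: CHF 476,404.1633… − CHF 180,000.00 = CHF 296,404.1633…
Balance at month 11: CHF 296,404.1633… × (1 + 0.004)^3 = CHF 299,975.2597…
After CHF 253,800.00 payment: CHF 299,975.2597… − CHF 253,800.00 = CHF 46,175.2597…
Balance at month 18: CHF 46,175.2597… × (1 + 0.004)^7 = CHF 47,483.7857…
Penalty: 18 × 1.75% × CHF 461,430.02 = CHF 145,350.46…
Final settlement = outstanding balance + penalty = CHF 47,483.7857… + CHF 145,350.46… = CHF 192,834.24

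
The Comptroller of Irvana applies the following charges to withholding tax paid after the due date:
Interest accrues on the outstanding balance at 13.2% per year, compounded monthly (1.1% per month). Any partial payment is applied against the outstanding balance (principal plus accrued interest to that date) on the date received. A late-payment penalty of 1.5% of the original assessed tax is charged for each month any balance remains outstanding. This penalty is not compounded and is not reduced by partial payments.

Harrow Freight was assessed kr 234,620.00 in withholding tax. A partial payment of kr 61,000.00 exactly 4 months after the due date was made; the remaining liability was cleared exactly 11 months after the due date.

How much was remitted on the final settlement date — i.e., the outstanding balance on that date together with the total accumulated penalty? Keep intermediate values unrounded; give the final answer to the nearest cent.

Balance at month 4: kr 234,620.0000 × (1 + 0.011)^4 = kr 245,114.8667…
After kr 61,000.00 payment: kr 245,114.8667… − kr 61,000.00 = kr 184,114.8667…
Balance at month 11: kr 184,114.8667… × (1 + 0.011)^7 = kr 198,768.2192…
Penalty: 11 × 1.5% × kr 234,620.00 = kr 38,712.30
Final settlement = outstanding balance + penalty = kr 198,768.2192… + kr 38,712.30 = kr 237,480.52

kr 237,480.52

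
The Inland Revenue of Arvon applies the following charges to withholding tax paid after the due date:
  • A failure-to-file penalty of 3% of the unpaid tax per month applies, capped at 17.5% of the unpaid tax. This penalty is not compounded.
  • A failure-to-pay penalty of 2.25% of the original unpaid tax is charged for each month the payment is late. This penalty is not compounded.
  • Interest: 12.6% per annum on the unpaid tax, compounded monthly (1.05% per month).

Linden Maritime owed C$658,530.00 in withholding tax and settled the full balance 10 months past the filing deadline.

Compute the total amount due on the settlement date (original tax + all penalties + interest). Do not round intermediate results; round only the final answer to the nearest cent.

C$994,447.96

Failure-to-file: 10 × 3% × C$658,530.00 = C$197,559.00, capped at 17.5% × C$658,530.00 = C$115,242.75
Failure-to-pay penalty = 2.25% × C$658,530.00 × 10 mo = C$148,169.25
Interest: C$658,530.00 × ((1 + 0.0105)^10 − 1) = C$658,530.00 × 0.1101028… = C$72,505.9640…
Total = C$658,530.00 + C$263,412.0000 + C$72,505.9640… = C$994,447.96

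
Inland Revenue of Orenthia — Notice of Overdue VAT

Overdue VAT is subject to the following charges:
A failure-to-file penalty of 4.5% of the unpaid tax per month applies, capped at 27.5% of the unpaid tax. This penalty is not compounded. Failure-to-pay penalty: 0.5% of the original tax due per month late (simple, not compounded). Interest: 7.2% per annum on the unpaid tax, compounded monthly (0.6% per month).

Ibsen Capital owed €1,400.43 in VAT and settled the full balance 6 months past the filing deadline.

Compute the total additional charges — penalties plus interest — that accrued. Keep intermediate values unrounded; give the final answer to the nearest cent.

Failure-to-file: 6 × 4.5% × €1,400.43 = €378.12… (under the 27.5% cap)
Failure-to-pay penalty = 0.5% × €1,400.43 × 6 mo = €42.01…
Interest: €1,400.43 × ((1 + 0.006)^6 − 1) = €1,400.43 × 0.0365443… = €51.1778…
Penalties + interest = €420.1290 + €51.1778… = €471.31

€471.31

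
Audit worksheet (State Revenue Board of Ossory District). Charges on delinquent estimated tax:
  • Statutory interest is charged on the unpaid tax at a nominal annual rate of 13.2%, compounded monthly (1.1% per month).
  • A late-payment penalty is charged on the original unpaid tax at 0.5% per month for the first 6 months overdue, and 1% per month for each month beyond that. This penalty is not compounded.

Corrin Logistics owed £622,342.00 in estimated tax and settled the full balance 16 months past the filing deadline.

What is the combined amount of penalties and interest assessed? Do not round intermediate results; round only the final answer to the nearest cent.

£199,953.96

Penalty, months 1–6: 6 × 0.5% × £622,342.00 = £18,670.26
Penalty, months 7–16: 10 × 1% × £622,342.00 = £62,234.20
Interest: £622,342.00 × ((1 + 0.011)^16 − 1) = £622,342.00 × 0.1912927… = £119,049.4968…
Penalties + interest = £80,904.4600 + £119,049.4968… = £199,953.96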